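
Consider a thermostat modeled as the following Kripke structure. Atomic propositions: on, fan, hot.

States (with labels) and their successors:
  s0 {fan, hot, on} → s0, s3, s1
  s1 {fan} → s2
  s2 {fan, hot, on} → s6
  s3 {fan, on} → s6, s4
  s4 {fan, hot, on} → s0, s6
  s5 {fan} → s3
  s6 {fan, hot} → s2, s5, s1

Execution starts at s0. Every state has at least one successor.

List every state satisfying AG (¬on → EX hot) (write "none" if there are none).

none

States satisfying ¬on → EX hot: {s0, s1, s2, s3, s4, s6}.
States satisfying AG (¬on → EX hot): ∅.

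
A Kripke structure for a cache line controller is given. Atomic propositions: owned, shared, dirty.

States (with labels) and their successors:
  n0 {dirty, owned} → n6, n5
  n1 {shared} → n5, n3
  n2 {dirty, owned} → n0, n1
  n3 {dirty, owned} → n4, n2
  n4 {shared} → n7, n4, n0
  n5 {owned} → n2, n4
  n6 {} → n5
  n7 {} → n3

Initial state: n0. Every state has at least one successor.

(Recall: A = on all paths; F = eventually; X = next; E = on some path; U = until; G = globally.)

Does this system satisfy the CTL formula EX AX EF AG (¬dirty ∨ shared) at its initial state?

States satisfying AX EF AG (¬dirty ∨ shared): ∅.
States satisfying EX AX EF AG (¬dirty ∨ shared): ∅.
No suitable path/successor from n0 witnesses the formula.
n0 ∉ Sat(EX AX EF AG (¬dirty ∨ shared)).

No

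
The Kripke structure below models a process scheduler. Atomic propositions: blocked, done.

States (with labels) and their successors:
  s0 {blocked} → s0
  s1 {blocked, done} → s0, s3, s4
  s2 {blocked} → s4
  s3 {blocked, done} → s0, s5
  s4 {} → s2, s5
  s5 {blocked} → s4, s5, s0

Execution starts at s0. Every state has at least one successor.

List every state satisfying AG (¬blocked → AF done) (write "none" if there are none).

States satisfying ¬blocked → AF done: {s0, s1, s2, s3, s5}.
States satisfying AG (¬blocked → AF done): {s0}.

{s0}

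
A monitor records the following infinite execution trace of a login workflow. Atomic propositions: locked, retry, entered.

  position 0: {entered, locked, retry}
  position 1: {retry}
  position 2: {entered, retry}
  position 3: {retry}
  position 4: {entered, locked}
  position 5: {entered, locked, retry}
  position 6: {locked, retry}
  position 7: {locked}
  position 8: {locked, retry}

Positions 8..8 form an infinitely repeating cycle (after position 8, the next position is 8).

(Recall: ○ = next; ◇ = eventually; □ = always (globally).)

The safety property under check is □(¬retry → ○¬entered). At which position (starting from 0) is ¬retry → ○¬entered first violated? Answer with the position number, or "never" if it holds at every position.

Check ¬retry → ○¬entered at each position in order: 0 ✓, 1 ✓, 2 ✓, 3 ✓.
At position 4 the labels are {entered, locked} and the next position 5 has {entered, locked, retry}, so ¬retry → ○¬entered is false there. This is the first violation.

4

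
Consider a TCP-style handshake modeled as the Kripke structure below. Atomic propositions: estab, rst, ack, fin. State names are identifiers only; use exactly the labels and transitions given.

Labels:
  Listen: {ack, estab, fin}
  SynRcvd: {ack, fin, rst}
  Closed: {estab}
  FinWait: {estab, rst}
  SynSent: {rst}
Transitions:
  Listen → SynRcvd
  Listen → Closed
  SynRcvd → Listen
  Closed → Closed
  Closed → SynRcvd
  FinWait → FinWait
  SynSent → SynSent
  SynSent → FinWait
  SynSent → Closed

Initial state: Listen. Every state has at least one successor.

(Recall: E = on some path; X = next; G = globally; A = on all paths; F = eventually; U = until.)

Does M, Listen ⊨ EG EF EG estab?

States satisfying EF EG estab: {Listen, SynRcvd, Closed, FinWait, SynSent}.
States satisfying EG EF EG estab: {Listen, SynRcvd, Closed, FinWait, SynSent}.
Listen ∈ Sat(EG EF EG estab).

Yes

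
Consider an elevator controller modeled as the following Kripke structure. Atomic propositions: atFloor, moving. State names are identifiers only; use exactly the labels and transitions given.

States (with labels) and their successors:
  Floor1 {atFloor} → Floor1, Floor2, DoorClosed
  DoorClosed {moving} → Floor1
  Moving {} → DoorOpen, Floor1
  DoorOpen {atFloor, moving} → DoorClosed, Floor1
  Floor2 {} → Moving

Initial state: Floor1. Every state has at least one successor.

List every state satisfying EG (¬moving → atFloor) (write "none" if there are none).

States satisfying ¬moving → atFloor: {Floor1, DoorClosed, DoorOpen}.
States satisfying EG (¬moving → atFloor): {Floor1, DoorClosed, DoorOpen}.

{Floor1, DoorClosed, DoorOpen}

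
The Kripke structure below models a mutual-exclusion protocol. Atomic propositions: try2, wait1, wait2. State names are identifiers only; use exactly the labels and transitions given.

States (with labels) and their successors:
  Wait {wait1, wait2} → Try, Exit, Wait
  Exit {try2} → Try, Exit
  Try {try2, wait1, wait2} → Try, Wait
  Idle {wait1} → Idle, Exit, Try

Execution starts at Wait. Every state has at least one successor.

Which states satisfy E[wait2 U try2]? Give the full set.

{Wait, Exit, Try}

States satisfying wait2: {Wait, Try}.
States satisfying try2: {Exit, Try}.
States satisfying E[wait2 U try2]: {Wait, Exit, Try}.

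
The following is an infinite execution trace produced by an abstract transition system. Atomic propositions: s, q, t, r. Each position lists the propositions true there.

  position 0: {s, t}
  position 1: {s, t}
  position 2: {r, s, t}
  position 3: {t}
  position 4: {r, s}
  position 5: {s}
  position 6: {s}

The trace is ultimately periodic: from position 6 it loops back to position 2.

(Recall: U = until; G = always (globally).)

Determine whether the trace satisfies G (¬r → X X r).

¬r → X X r must hold at every position from 0 onward. It fails at position 1, so G (¬r → X X r) is false.
Positions where ¬r holds: 0, 1, 3, 5, 6.
Check X X r at each: 0→ok, 1→fails, 3→fails, 5→ok, 6→fails.

Violated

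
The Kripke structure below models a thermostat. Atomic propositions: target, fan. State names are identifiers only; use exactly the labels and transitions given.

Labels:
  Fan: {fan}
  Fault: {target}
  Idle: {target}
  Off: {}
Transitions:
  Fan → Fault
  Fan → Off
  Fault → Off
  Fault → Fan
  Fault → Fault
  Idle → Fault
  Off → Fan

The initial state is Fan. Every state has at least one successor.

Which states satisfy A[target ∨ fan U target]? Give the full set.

States satisfying target ∨ fan: {Fan, Fault, Idle}.
States satisfying target: {Fault, Idle}.
States satisfying A[target ∨ fan U target]: {Fault, Idle}.

{Fault, Idle}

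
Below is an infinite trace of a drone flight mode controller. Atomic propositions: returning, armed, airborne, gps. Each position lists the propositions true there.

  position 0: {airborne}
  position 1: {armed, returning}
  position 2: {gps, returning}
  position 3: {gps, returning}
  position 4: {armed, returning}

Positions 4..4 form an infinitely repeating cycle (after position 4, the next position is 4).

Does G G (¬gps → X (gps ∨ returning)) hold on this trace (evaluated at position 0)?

G (¬gps → X (gps ∨ returning)) holds at every position 0..4, and those are all positions ever visited, so G G (¬gps → X (gps ∨ returning)) holds.

Yes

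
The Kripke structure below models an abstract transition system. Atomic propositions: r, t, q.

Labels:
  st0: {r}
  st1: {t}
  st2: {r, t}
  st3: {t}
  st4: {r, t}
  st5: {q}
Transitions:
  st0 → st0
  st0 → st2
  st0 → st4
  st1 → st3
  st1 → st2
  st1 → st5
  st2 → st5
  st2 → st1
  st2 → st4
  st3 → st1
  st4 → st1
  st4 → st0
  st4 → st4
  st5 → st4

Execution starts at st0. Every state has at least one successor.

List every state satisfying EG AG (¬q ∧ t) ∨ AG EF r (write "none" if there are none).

States satisfying AG (¬q ∧ t): ∅.
States satisfying EG AG (¬q ∧ t): ∅.
States satisfying EF r: {st0, st1, st2, st3, st4, st5}.
States satisfying AG EF r: {st0, st1, st2, st3, st4, st5}.
States satisfying EG AG (¬q ∧ t) ∨ AG EF r: {st0, st1, st2, st3, st4, st5}.

{st0, st1, st2, st3, st4, st5}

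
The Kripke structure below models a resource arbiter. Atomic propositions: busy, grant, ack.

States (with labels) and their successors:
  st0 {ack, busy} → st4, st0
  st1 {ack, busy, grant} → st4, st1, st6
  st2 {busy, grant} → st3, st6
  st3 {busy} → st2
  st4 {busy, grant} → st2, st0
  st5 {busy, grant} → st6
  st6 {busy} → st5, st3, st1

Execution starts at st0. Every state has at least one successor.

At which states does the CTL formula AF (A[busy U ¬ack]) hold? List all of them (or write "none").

States satisfying A[busy U ¬ack]: {st2, st3, st4, st5, st6}.
States satisfying AF (A[busy U ¬ack]): {st2, st3, st4, st5, st6}.

{st2, st3, st4, st5, st6}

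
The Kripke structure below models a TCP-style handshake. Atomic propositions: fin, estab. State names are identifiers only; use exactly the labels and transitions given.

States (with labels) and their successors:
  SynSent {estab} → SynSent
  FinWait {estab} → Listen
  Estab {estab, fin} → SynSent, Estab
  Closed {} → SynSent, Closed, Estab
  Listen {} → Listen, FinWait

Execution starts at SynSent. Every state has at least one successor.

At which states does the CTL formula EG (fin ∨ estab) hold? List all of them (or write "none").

{SynSent, Estab}

States satisfying fin ∨ estab: {SynSent, FinWait, Estab}.
States satisfying EG (fin ∨ estab): {SynSent, Estab}.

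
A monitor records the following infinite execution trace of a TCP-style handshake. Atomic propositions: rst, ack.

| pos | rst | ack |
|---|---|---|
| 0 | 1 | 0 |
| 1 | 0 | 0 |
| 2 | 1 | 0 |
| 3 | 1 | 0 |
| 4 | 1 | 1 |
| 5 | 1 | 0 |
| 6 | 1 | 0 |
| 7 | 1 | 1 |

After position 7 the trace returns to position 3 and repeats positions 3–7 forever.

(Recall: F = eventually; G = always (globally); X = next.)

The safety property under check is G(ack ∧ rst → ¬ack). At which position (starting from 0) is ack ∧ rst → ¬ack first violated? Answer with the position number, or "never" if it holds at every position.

Check ack ∧ rst → ¬ack at each position in order: 0 ✓, 1 ✓, 2 ✓, 3 ✓.
At position 4 the labels are {ack, rst}, so ack ∧ rst → ¬ack is false there. This is the first violation.

4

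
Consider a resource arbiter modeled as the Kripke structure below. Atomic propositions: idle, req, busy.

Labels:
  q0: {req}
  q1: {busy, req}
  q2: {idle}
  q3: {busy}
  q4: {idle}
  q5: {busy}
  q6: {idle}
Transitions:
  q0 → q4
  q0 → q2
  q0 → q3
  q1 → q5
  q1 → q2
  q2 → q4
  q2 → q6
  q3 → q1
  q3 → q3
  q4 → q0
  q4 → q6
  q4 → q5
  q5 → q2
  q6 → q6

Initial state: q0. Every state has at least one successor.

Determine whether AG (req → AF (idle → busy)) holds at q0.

Holds

States satisfying req → AF (idle → busy): {q0, q1, q2, q3, q4, q5, q6}.
States satisfying AG (req → AF (idle → busy)): {q0, q1, q2, q3, q4, q5, q6}.
Every state reachable from q0 satisfies req → AF (idle → busy).
q0 ∈ Sat(AG (req → AF (idle → busy))).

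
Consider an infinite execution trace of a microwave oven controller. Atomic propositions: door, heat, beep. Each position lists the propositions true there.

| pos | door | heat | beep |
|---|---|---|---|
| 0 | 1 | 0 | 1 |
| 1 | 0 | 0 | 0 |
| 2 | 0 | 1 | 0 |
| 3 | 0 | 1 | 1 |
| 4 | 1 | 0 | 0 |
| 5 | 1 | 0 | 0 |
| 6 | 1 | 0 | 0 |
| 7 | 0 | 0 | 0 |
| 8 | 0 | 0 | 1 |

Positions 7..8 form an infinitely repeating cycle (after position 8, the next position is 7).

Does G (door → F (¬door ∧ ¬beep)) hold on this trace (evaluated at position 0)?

Yes

door → F (¬door ∧ ¬beep) holds at every position 0..8, and those are all positions ever visited, so G (door → F (¬door ∧ ¬beep)) holds.
Positions where door holds: 0, 4, 5, 6.
Check F (¬door ∧ ¬beep) at each: 0→ok, 4→ok, 5→ok, 6→ok.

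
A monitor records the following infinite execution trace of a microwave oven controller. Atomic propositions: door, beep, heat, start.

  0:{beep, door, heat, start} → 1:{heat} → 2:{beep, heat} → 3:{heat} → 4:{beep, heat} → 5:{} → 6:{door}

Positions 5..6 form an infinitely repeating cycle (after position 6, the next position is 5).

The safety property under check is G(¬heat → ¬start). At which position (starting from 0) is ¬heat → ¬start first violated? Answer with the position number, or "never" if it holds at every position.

never

¬heat → ¬start holds at every position 0..6, and those are all the positions the trace ever visits, so the invariant G(¬heat → ¬start) is never violated.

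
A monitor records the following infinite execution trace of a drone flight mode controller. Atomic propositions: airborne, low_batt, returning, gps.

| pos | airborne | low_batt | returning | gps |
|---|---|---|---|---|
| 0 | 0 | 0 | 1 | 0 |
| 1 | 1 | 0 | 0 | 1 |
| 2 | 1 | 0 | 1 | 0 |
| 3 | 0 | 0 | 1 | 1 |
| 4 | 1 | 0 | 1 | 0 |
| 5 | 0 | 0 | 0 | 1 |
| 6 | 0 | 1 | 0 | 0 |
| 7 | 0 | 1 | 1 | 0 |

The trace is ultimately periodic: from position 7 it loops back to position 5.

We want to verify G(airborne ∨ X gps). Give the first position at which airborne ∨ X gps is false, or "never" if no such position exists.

3

Check airborne ∨ X gps at each position in order: 0 ✓, 1 ✓, 2 ✓.
At position 3 the labels are {gps, returning} and the next position 4 has {airborne, returning}, so airborne ∨ X gps is false there. This is the first violation.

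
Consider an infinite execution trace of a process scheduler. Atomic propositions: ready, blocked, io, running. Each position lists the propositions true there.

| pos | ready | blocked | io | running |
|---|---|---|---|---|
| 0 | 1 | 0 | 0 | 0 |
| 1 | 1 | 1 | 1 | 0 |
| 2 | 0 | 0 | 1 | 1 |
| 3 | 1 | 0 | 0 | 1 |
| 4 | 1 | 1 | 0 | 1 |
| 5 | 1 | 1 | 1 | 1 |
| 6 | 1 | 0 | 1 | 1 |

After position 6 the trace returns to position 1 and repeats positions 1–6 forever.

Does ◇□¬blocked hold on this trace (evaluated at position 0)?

Violated

□¬blocked is false at every position 0..6, so it never becomes true and ◇□¬blocked fails.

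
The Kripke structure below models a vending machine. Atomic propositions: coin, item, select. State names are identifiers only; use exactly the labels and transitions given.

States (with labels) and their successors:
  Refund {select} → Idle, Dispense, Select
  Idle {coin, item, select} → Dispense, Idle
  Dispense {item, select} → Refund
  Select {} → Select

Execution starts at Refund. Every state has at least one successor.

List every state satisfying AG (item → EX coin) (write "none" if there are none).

States satisfying item → EX coin: {Refund, Idle, Select}.
States satisfying AG (item → EX coin): {Select}.

{Select}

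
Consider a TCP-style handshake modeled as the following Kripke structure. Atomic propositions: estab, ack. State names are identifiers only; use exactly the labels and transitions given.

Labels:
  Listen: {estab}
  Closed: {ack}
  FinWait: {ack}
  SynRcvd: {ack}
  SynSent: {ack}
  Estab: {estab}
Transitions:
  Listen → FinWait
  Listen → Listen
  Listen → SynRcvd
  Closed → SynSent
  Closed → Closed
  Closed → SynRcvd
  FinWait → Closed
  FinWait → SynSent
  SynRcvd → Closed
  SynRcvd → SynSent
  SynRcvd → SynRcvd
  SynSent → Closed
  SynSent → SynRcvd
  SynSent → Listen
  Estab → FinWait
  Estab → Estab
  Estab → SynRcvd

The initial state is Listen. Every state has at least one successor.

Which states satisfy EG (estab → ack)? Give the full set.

States satisfying estab → ack: {Closed, FinWait, SynRcvd, SynSent}.
States satisfying EG (estab → ack): {Closed, FinWait, SynRcvd, SynSent}.

{Closed, FinWait, SynRcvd, SynSent}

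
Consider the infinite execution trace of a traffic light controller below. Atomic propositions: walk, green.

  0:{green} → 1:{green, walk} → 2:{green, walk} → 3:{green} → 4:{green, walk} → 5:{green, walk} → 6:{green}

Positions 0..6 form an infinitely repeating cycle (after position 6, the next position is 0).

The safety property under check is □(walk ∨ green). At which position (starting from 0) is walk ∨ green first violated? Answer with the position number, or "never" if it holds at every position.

walk ∨ green holds at every position 0..6, and those are all the positions the trace ever visits, so the invariant □(walk ∨ green) is never violated.

never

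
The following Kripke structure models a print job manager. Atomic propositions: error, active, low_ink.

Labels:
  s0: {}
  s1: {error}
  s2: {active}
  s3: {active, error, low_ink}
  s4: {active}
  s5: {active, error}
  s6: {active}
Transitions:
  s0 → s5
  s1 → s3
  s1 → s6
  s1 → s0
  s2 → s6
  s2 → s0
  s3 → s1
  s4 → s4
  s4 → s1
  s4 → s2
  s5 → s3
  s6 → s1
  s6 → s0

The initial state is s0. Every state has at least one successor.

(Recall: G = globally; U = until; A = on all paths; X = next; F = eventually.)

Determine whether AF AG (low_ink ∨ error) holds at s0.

States satisfying AG (low_ink ∨ error): ∅.
States satisfying AF AG (low_ink ∨ error): ∅.
There is a path from s0 along which AG (low_ink ∨ error) never holds.
s0 ∉ Sat(AF AG (low_ink ∨ error)).

Violated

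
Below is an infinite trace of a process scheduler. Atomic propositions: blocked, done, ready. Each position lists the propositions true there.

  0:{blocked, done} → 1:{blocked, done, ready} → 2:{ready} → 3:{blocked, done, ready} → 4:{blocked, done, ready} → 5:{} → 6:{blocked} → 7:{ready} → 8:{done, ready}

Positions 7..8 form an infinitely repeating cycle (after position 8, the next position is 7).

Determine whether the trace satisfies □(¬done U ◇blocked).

No

¬done U ◇blocked must hold at every position from 0 onward. It fails at position 7, so □(¬done U ◇blocked) is false.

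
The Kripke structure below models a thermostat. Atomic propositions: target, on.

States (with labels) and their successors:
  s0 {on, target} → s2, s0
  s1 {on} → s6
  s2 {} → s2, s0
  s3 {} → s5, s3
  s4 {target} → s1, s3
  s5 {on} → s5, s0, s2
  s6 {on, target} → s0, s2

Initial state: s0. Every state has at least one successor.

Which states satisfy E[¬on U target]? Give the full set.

{s0, s2, s4, s6}

States satisfying ¬on: {s2, s3, s4}.
States satisfying target: {s0, s4, s6}.
States satisfying E[¬on U target]: {s0, s2, s4, s6}.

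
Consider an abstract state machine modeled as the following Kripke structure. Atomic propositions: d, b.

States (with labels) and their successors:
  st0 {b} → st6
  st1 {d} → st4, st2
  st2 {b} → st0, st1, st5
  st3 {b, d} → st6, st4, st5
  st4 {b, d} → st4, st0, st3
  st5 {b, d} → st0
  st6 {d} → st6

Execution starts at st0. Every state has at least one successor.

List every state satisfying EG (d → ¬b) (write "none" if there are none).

{st0, st1, st2, st6}

States satisfying d → ¬b: {st0, st1, st2, st6}.
States satisfying EG (d → ¬b): {st0, st1, st2, st6}.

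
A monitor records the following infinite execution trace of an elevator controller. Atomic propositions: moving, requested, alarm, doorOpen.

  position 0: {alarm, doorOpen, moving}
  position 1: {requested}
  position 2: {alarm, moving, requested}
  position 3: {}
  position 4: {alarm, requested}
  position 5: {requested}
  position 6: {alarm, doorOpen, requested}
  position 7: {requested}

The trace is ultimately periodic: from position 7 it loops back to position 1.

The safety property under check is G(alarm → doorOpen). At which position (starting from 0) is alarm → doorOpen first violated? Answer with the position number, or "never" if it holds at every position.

2

Check alarm → doorOpen at each position in order: 0 ✓, 1 ✓.
At position 2 the labels are {alarm, moving, requested}, so alarm → doorOpen is false there. This is the first violation.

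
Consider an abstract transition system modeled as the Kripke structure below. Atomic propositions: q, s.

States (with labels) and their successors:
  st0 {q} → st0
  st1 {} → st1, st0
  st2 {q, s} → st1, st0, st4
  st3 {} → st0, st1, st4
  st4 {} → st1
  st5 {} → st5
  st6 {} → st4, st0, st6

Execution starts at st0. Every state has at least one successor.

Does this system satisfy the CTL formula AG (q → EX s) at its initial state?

States satisfying q → EX s: {st1, st3, st4, st5, st6}.
States satisfying AG (q → EX s): {st5}.
st0 is reachable from st0 and violates q → EX s, so AG fails at st0.
st0 ∉ Sat(AG (q → EX s)).

Violated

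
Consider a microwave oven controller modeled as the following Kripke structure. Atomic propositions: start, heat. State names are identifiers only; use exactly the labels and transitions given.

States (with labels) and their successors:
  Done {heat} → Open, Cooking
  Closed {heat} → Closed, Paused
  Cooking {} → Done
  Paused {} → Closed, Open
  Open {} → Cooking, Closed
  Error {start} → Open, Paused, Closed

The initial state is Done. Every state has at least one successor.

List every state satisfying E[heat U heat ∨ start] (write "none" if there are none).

{Done, Closed, Error}

States satisfying heat: {Done, Closed}.
States satisfying heat ∨ start: {Done, Closed, Error}.
States satisfying E[heat U heat ∨ start]: {Done, Closed, Error}.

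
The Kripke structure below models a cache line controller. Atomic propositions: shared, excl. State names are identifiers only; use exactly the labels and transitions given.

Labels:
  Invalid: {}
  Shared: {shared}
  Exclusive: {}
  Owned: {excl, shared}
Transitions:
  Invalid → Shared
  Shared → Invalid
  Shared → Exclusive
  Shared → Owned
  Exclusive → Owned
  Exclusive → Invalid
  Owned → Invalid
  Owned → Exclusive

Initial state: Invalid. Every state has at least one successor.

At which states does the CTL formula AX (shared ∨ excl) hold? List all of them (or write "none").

States satisfying shared ∨ excl: {Shared, Owned}.
States satisfying AX (shared ∨ excl): {Invalid}.

{Invalid}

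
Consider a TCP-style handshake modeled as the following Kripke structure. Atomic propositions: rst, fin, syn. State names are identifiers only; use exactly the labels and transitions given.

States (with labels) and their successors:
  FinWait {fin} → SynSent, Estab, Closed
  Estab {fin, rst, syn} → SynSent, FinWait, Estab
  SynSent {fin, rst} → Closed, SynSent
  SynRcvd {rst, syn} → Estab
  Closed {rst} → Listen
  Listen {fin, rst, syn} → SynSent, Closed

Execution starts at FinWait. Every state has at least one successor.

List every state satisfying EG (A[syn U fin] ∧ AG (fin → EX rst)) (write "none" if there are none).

States satisfying A[syn U fin] ∧ AG (fin → EX rst): {FinWait, Estab, SynSent, SynRcvd, Listen}.
States satisfying EG (A[syn U fin] ∧ AG (fin → EX rst)): {FinWait, Estab, SynSent, SynRcvd, Listen}.

{FinWait, Estab, SynSent, SynRcvd, Listen}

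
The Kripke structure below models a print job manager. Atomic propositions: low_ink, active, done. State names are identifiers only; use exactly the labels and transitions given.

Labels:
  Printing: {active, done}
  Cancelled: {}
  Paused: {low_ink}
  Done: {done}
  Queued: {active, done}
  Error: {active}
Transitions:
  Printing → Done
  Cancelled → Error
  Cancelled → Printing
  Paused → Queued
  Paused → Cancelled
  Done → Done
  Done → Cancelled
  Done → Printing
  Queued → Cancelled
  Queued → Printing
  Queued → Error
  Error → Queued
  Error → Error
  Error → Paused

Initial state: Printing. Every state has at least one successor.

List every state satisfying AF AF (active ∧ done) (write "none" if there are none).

States satisfying AF (active ∧ done): {Printing, Queued}.
States satisfying AF AF (active ∧ done): {Printing, Queued}.

{Printing, Queued}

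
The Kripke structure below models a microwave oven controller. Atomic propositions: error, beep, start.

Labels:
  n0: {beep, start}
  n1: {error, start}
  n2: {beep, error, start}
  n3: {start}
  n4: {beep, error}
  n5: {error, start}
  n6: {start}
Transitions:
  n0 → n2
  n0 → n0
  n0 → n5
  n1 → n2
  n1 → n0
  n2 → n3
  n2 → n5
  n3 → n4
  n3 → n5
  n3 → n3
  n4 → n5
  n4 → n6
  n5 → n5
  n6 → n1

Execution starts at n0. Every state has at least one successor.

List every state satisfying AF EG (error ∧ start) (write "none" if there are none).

States satisfying EG (error ∧ start): {n1, n2, n5}.
States satisfying AF EG (error ∧ start): {n1, n2, n4, n5, n6}.

{n1, n2, n4, n5, n6}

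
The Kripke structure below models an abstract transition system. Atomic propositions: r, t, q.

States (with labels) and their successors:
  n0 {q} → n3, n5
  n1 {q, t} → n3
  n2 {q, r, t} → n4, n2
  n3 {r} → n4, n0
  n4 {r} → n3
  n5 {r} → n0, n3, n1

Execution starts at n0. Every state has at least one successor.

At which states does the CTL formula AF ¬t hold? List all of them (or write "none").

States satisfying ¬t: {n0, n3, n4, n5}.
States satisfying AF ¬t: {n0, n1, n3, n4, n5}.

{n0, n1, n3, n4, n5}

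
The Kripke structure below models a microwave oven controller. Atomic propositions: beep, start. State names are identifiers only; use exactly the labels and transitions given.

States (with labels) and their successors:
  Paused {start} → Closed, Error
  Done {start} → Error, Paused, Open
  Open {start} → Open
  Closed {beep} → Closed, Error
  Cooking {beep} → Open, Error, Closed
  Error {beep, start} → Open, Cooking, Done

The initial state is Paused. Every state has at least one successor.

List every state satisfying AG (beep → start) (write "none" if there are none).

{Open}

States satisfying beep → start: {Paused, Done, Open, Error}.
States satisfying AG (beep → start): {Open}.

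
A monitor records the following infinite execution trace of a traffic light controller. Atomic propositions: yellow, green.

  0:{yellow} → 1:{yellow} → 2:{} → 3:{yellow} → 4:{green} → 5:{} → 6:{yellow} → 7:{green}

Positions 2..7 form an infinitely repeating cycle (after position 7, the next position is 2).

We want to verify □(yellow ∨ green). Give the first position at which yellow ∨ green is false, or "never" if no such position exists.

Check yellow ∨ green at each position in order: 0 ✓, 1 ✓.
At position 2 the labels are {}, so yellow ∨ green is false there. This is the first violation.

2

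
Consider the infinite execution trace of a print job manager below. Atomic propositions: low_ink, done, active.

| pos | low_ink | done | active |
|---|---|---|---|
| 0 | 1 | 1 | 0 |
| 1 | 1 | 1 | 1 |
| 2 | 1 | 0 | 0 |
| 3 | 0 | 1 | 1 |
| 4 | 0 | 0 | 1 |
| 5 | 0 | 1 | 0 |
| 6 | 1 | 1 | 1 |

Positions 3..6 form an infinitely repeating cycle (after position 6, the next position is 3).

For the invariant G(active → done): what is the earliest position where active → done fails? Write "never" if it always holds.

Check active → done at each position in order: 0 ✓, 1 ✓, 2 ✓, 3 ✓.
At position 4 the labels are {active}, so active → done is false there. This is the first violation.

4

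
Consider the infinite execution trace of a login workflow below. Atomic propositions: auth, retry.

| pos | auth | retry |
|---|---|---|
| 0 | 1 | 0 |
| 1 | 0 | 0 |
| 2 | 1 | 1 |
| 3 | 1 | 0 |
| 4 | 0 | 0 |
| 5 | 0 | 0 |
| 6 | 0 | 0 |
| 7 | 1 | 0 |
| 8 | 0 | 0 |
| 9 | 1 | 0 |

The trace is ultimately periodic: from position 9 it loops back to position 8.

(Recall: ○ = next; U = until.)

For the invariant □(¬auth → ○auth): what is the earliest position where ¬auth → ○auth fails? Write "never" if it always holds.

Check ¬auth → ○auth at each position in order: 0 ✓, 1 ✓, 2 ✓, 3 ✓.
At position 4 the labels are {} and the next position 5 has {}, so ¬auth → ○auth is false there. This is the first violation.

4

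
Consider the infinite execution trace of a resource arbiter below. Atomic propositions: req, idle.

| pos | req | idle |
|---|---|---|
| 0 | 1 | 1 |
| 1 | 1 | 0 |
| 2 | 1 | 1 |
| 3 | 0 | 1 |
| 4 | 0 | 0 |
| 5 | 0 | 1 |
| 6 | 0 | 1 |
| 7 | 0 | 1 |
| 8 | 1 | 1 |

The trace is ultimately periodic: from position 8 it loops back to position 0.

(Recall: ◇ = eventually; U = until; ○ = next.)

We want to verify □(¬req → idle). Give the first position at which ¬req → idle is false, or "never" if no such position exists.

4

Check ¬req → idle at each position in order: 0 ✓, 1 ✓, 2 ✓, 3 ✓.
At position 4 the labels are {}, so ¬req → idle is false there. This is the first violation.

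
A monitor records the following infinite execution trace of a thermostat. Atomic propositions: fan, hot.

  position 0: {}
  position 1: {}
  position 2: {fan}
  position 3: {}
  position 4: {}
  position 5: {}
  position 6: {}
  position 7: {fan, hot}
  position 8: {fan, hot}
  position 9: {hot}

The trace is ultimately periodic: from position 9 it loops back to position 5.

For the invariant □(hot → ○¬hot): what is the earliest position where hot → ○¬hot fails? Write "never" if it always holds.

Check hot → ○¬hot at each position in order: 0 ✓, 1 ✓, 2 ✓, 3 ✓, 4 ✓, 5 ✓, 6 ✓.
At position 7 the labels are {fan, hot} and the next position 8 has {fan, hot}, so hot → ○¬hot is false there. This is the first violation.

7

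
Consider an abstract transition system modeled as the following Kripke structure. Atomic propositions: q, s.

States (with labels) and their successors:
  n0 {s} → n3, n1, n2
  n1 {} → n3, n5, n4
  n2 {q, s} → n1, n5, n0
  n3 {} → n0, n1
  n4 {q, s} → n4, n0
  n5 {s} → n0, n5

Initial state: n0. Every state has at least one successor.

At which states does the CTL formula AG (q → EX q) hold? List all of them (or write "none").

States satisfying q → EX q: {n0, n1, n3, n4, n5}.
States satisfying AG (q → EX q): ∅.

none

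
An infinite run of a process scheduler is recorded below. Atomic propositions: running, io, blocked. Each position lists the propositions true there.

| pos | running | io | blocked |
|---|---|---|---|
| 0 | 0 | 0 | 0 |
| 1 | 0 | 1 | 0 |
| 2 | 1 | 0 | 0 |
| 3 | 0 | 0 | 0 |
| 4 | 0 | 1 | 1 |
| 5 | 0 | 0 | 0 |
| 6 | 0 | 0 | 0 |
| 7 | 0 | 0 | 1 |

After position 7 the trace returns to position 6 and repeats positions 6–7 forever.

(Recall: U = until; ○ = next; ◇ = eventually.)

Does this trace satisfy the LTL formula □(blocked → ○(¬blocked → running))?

blocked → ○(¬blocked → running) must hold at every position from 0 onward. It fails at position 4, so □(blocked → ○(¬blocked → running)) is false.
Positions where blocked holds: 4, 7.
Check ○(¬blocked → running) at each: 4→fails, 7→fails.

No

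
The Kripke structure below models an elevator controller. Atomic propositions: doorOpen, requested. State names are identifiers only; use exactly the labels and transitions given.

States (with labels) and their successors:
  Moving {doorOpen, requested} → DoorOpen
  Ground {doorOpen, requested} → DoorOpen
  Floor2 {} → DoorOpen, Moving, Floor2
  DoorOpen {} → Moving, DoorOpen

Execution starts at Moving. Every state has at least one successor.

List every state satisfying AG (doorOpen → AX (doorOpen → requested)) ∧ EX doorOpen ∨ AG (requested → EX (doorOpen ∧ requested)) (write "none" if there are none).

{Floor2, DoorOpen}

States satisfying doorOpen → AX (doorOpen → requested): {Moving, Ground, Floor2, DoorOpen}.
States satisfying AG (doorOpen → AX (doorOpen → requested)): {Moving, Ground, Floor2, DoorOpen}.
States satisfying doorOpen: {Moving, Ground}.
States satisfying EX doorOpen: {Floor2, DoorOpen}.
States satisfying requested → EX (doorOpen ∧ requested): {Floor2, DoorOpen}.
States satisfying AG (requested → EX (doorOpen ∧ requested)): ∅.
States satisfying AG (doorOpen → AX (doorOpen → requested)) ∧ EX doorOpen ∨ AG (requested → EX (doorOpen ∧ requested)): {Floor2, DoorOpen}.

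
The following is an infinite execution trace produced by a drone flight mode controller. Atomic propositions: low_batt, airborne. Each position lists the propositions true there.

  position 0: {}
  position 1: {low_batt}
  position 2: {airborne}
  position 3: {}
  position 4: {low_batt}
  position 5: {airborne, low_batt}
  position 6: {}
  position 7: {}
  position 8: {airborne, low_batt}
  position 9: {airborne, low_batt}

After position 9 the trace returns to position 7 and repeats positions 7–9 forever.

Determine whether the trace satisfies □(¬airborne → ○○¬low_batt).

No

¬airborne → ○○¬low_batt must hold at every position from 0 onward. It fails at position 3, so □(¬airborne → ○○¬low_batt) is false.
Positions where ¬airborne holds: 0, 1, 3, 4, 6, 7.
Check ○○¬low_batt at each: 0→ok, 1→ok, 3→fails, 4→ok, 6→fails, 7→fails.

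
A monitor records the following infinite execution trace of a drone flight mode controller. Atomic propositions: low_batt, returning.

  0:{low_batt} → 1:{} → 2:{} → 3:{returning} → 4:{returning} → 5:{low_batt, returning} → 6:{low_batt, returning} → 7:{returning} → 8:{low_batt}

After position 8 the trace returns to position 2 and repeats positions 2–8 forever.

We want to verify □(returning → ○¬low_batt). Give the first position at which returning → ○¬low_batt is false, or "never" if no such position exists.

Check returning → ○¬low_batt at each position in order: 0 ✓, 1 ✓, 2 ✓, 3 ✓.
At position 4 the labels are {returning} and the next position 5 has {low_batt, returning}, so returning → ○¬low_batt is false there. This is the first violation.

4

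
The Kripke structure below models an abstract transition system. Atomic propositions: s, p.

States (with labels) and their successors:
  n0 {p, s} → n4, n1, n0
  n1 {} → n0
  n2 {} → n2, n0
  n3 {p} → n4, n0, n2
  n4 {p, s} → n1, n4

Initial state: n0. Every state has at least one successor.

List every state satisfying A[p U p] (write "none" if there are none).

States satisfying p: {n0, n3, n4}.
States satisfying A[p U p]: {n0, n3, n4}.

{n0, n3, n4}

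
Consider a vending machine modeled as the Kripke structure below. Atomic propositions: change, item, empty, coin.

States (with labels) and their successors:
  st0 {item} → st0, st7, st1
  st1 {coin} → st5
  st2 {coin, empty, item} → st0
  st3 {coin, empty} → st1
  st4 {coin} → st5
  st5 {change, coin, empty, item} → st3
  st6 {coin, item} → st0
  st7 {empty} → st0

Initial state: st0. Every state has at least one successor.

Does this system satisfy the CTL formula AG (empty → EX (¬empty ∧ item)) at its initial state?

States satisfying empty → EX (¬empty ∧ item): {st0, st1, st2, st4, st6, st7}.
States satisfying AG (empty → EX (¬empty ∧ item)): ∅.
st3 is reachable from st0 and violates empty → EX (¬empty ∧ item), so AG fails at st0.
st0 ∉ Sat(AG (empty → EX (¬empty ∧ item))).

Does not hold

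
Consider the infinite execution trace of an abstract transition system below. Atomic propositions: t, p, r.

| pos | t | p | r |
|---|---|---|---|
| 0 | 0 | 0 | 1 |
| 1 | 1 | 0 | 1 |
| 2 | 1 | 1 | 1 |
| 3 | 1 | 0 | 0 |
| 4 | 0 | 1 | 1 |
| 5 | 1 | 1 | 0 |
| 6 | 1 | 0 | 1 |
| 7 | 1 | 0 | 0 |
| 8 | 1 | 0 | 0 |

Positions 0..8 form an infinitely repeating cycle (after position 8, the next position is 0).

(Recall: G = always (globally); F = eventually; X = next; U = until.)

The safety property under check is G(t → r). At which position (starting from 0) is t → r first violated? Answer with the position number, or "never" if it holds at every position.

Check t → r at each position in order: 0 ✓, 1 ✓, 2 ✓.
At position 3 the labels are {t}, so t → r is false there. This is the first violation.

3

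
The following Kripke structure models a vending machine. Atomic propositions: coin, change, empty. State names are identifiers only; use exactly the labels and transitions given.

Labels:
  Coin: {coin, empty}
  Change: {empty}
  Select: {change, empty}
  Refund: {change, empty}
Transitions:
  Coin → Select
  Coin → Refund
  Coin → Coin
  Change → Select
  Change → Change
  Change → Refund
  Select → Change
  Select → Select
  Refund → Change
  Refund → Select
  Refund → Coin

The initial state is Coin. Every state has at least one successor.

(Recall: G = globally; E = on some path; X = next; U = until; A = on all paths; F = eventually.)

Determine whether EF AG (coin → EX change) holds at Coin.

States satisfying AG (coin → EX change): {Coin, Change, Select, Refund}.
States satisfying EF AG (coin → EX change): {Coin, Change, Select, Refund}.
Some path from Coin reaches a state where AG (coin → EX change) holds.
Coin ∈ Sat(EF AG (coin → EX change)).

Holds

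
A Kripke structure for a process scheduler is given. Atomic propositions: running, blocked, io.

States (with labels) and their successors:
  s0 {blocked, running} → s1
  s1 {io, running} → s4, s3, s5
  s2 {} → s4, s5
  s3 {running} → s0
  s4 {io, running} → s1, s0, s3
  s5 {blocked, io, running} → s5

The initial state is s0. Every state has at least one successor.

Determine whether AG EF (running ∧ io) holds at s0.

States satisfying EF (running ∧ io): {s0, s1, s2, s3, s4, s5}.
States satisfying AG EF (running ∧ io): {s0, s1, s2, s3, s4, s5}.
Every state reachable from s0 satisfies EF (running ∧ io).
s0 ∈ Sat(AG EF (running ∧ io)).

Yes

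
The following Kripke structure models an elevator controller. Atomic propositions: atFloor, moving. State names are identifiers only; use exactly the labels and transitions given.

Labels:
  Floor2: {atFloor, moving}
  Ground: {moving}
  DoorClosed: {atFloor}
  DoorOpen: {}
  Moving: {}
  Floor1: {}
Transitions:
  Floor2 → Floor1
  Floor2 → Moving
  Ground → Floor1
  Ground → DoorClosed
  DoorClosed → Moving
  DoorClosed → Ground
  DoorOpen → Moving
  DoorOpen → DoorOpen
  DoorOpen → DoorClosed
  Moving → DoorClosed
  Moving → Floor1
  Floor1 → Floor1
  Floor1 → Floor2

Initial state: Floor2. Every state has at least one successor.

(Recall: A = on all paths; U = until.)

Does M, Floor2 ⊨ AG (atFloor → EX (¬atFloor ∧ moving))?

Does not hold

States satisfying atFloor → EX (¬atFloor ∧ moving): {Ground, DoorClosed, DoorOpen, Moving, Floor1}.
States satisfying AG (atFloor → EX (¬atFloor ∧ moving)): ∅.
Floor2 is reachable from Floor2 and violates atFloor → EX (¬atFloor ∧ moving), so AG fails at Floor2.
Floor2 ∉ Sat(AG (atFloor → EX (¬atFloor ∧ moving))).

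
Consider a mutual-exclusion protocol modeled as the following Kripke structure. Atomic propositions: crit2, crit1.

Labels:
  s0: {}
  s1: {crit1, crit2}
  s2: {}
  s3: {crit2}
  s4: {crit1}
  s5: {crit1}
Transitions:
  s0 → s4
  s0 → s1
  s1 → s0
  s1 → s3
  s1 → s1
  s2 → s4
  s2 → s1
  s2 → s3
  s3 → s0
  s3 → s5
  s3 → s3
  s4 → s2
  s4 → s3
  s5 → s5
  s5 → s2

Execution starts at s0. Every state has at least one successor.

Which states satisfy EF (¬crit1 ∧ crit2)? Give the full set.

{s0, s1, s2, s3, s4, s5}

States satisfying ¬crit1 ∧ crit2: {s3}.
States satisfying EF (¬crit1 ∧ crit2): {s0, s1, s2, s3, s4, s5}.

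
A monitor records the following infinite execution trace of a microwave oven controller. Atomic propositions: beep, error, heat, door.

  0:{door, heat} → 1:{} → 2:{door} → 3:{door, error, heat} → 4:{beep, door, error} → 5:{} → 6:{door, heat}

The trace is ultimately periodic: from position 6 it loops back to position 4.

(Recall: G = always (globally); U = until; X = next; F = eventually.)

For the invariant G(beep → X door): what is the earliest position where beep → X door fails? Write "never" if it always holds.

Check beep → X door at each position in order: 0 ✓, 1 ✓, 2 ✓, 3 ✓.
At position 4 the labels are {beep, door, error} and the next position 5 has {}, so beep → X door is false there. This is the first violation.

4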